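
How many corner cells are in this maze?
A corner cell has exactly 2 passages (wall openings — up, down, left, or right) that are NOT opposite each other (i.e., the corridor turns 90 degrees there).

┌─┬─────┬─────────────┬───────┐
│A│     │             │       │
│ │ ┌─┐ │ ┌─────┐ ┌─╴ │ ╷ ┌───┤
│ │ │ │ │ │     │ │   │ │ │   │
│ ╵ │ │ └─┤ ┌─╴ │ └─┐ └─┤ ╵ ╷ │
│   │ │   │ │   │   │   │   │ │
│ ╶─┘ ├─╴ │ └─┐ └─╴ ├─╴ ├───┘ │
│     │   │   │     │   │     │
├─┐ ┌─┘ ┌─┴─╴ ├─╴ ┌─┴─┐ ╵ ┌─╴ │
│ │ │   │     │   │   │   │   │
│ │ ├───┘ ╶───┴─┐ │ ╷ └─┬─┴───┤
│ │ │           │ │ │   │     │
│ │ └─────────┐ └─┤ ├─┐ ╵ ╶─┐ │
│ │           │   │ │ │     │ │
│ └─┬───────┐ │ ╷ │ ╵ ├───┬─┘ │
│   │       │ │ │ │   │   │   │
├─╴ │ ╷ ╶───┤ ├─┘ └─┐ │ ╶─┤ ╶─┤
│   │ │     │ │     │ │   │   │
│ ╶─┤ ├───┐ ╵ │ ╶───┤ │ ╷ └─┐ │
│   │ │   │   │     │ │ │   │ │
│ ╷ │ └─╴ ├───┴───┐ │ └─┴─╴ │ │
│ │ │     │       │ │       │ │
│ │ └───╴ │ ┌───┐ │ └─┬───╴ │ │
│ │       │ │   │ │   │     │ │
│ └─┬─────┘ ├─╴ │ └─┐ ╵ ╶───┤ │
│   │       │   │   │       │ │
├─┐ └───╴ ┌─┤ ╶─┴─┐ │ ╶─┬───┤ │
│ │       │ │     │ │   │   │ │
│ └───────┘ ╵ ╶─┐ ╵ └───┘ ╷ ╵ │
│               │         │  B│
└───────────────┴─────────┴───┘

Counting corner cells (2 non-opposite passages):
Total corners: 96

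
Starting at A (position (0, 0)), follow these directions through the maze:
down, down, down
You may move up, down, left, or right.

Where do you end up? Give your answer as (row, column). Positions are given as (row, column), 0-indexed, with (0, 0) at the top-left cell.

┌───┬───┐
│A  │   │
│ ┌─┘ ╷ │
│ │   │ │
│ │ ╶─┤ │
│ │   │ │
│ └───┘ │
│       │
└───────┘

Following directions step by step:
Start: (0, 0)
  down: (0, 0) → (1, 0)
  down: (1, 0) → (2, 0)
  down: (2, 0) → (3, 0)
Final position: (3, 0)

Path taken:

┌───┬───┐
│A  │   │
│ ┌─┘ ╷ │
│↓│   │ │
│ │ ╶─┤ │
│↓│   │ │
│ └───┘ │
│B      │
└───────┘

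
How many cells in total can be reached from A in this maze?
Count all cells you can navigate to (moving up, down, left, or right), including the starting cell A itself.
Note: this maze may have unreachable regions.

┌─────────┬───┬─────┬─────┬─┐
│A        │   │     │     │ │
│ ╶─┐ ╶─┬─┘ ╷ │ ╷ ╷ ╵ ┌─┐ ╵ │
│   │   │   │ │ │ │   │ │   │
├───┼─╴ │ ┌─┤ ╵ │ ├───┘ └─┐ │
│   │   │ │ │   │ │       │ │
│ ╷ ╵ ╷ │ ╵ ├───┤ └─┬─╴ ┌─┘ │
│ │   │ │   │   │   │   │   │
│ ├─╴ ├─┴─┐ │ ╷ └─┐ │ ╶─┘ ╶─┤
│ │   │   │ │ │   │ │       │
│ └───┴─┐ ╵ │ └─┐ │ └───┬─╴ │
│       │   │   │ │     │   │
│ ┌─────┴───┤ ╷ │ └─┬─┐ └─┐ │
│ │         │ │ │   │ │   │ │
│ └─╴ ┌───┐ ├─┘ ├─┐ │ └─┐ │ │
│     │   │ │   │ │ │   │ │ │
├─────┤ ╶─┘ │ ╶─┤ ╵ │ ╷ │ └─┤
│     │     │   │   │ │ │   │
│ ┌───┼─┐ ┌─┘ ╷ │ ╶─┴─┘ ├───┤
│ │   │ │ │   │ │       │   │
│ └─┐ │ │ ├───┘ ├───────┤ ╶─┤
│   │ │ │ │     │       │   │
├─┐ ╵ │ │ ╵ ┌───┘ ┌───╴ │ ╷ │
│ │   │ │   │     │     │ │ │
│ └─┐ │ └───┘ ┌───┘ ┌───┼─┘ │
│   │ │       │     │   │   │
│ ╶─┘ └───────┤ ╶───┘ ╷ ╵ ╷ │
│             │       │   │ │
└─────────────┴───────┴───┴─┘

Using BFS/flood-fill to find all reachable cells from A:
Maze size: 14 × 14 = 196 total cells
118 cell(s) are walled off and cannot be reached from A.
Reachable cells: 78

Reachable region (· marks reachable cells):

┌─────────┬───┬─────┬─────┬─┐
│A · · · ·│   │     │     │ │
│ ╶─┐ ╶─┬─┘ ╷ │ ╷ ╷ ╵ ┌─┐ ╵ │
│· ·│· ·│   │ │ │ │   │ │   │
├───┼─╴ │ ┌─┤ ╵ │ ├───┘ └─┐ │
│· ·│· ·│ │ │   │ │       │ │
│ ╷ ╵ ╷ │ ╵ ├───┤ └─┬─╴ ┌─┘ │
│·│· ·│·│   │· ·│   │   │   │
│ ├─╴ ├─┴─┐ │ ╷ └─┐ │ ╶─┘ ╶─┤
│·│· ·│   │ │·│· ·│ │       │
│ └───┴─┐ ╵ │ └─┐ │ └───┬─╴ │
│· · · ·│   │· ·│·│     │   │
│ ┌─────┴───┤ ╷ │ └─┬─┐ └─┐ │
│·│· · · · ·│·│·│· ·│·│   │ │
│ └─╴ ┌───┐ ├─┘ ├─┐ │ └─┐ │ │
│· · ·│· ·│·│· ·│·│·│· ·│ │ │
├─────┤ ╶─┘ │ ╶─┤ ╵ │ ╷ │ └─┤
│     │· · ·│· ·│· ·│·│·│   │
│ ┌───┼─┐ ┌─┘ ╷ │ ╶─┴─┘ ├───┤
│ │   │ │·│· ·│·│· · · ·│   │
│ └─┐ │ │ ├───┘ ├───────┤ ╶─┤
│   │ │ │·│· · ·│       │   │
├─┐ ╵ │ │ ╵ ┌───┘ ┌───╴ │ ╷ │
│ │   │ │· ·│     │     │ │ │
│ └─┐ │ └───┘ ┌───┘ ┌───┼─┘ │
│   │ │       │     │   │   │
│ ╶─┘ └───────┤ ╶───┘ ╷ ╵ ╷ │
│             │       │   │ │
└─────────────┴───────┴───┴─┘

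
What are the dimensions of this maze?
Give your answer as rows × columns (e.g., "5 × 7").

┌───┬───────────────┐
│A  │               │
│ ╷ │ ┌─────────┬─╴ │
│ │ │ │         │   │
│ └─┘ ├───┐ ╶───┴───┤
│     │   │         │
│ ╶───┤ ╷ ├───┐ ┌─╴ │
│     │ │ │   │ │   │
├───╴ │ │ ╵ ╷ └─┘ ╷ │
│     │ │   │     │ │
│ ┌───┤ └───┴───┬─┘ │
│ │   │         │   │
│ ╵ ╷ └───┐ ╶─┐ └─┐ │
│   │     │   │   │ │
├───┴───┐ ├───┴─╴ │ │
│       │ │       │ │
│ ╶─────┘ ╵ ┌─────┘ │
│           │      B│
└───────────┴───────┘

Counting the maze dimensions:
Rows (vertical): 9
Columns (horizontal): 10
Dimensions: 9 × 10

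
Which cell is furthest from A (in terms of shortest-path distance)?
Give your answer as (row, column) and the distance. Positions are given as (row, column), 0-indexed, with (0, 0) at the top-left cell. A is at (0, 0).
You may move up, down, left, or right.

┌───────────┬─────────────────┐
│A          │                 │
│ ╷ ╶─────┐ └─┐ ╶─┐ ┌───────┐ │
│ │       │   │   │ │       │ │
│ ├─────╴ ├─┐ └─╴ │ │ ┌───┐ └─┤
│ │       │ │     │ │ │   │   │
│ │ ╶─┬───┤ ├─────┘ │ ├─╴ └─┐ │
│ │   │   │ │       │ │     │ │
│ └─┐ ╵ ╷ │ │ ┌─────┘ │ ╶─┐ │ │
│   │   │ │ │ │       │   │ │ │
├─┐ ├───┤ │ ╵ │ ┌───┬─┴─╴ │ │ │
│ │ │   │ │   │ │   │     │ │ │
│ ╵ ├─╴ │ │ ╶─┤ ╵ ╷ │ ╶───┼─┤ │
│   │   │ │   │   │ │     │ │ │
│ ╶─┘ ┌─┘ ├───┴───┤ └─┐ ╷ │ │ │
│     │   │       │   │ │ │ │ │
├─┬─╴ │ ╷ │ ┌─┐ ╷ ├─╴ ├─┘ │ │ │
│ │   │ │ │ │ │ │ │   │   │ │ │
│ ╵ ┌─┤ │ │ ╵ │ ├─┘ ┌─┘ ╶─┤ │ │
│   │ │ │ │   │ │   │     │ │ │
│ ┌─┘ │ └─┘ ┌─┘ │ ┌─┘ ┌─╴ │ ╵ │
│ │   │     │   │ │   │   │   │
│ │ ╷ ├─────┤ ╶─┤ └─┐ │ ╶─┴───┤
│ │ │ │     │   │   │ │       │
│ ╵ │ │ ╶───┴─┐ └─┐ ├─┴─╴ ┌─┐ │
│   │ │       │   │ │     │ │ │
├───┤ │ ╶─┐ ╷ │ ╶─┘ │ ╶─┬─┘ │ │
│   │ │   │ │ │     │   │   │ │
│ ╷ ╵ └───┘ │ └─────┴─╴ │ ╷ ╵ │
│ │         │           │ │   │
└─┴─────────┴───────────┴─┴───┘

Computing BFS distances from A to all cells:
Furthest cell: (6, 13)
Distance: 81 steps

Path from A to the furthest cell:

┌───────────┬─────────────────┐
│A ↓        │                 │
│ ╷ ╶─────┐ └─┐ ╶─┐ ┌───────┐ │
│ │↳ → → ↓│   │   │ │↱ → → ↓│ │
│ ├─────╴ ├─┐ └─╴ │ │ ┌───┐ └─┤
│ │↓ ← ← ↲│ │     │ │↑│   │↳ ↓│
│ │ ╶─┬───┤ ├─────┘ │ ├─╴ └─┐ │
│ │↳ ↓│↱ ↓│ │       │↑│     │↓│
│ └─┐ ╵ ╷ │ │ ┌─────┘ │ ╶─┐ │ │
│   │↳ ↑│↓│ │ │↱ → → ↑│   │ │↓│
├─┐ ├───┤ │ ╵ │ ┌───┬─┴─╴ │ │ │
│ │ │   │↓│   │↑│↓ ↰│     │ │↓│
│ ╵ ├─╴ │ │ ╶─┤ ╵ ╷ │ ╶───┼─┤ │
│   │   │↓│   │↑ ↲│↑│     │B│↓│
│ ╶─┘ ┌─┘ ├───┴───┤ └─┐ ╷ │ │ │
│     │↓ ↲│↱ → ↓  │↑ ↰│ │ │↑│↓│
├─┬─╴ │ ╷ │ ┌─┐ ╷ ├─╴ ├─┘ │ │ │
│ │   │↓│ │↑│ │↓│ │↱ ↑│   │↑│↓│
│ ╵ ┌─┤ │ │ ╵ │ ├─┘ ┌─┘ ╶─┤ │ │
│   │ │↓│ │↑  │↓│↱ ↑│     │↑│↓│
│ ┌─┘ │ └─┘ ┌─┘ │ ┌─┘ ┌─╴ │ ╵ │
│ │   │↳ → ↑│↓ ↲│↑│   │   │↑ ↲│
│ │ ╷ ├─────┤ ╶─┤ └─┐ │ ╶─┴───┤
│ │ │ │     │↳ ↓│↑ ↰│ │       │
│ ╵ │ │ ╶───┴─┐ └─┐ ├─┴─╴ ┌─┐ │
│   │ │       │↓  │↑│     │ │ │
├───┤ │ ╶─┐ ╷ │ ╶─┘ │ ╶─┬─┘ │ │
│   │ │   │ │ │↳ → ↑│   │   │ │
│ ╷ ╵ └───┘ │ └─────┴─╴ │ ╷ ╵ │
│ │         │           │ │   │
└─┴─────────┴───────────┴─┴───┘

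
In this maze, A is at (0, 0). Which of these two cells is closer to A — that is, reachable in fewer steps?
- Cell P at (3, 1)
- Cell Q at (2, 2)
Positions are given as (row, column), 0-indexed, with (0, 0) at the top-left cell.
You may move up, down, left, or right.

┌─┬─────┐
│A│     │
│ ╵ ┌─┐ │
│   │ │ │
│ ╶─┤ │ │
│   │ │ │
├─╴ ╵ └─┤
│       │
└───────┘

Shortest path A → P at (3, 1): 4 steps
Shortest path A → Q at (2, 2): 6 steps

P is closer (4 steps vs 6 steps).

Path to P:

┌─┬─────┐
│A│     │
│ ╵ ┌─┐ │
│↓  │ │ │
│ ╶─┤ │ │
│↳ ↓│ │ │
├─╴ ╵ └─┤
│  P    │
└───────┘

Path to Q:

┌─┬─────┐
│A│     │
│ ╵ ┌─┐ │
│↓  │ │ │
│ ╶─┤ │ │
│↳ ↓│Q│ │
├─╴ ╵ └─┤
│  ↳ ↑  │
└───────┘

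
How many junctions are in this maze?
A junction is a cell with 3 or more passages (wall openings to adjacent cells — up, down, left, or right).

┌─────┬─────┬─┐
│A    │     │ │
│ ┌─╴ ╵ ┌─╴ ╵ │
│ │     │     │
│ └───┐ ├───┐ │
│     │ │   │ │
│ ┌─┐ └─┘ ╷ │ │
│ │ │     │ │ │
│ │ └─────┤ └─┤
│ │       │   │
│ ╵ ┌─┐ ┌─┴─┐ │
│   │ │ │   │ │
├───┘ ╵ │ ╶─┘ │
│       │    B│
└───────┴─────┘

Checking each cell for number of passages:

Junctions found (3+ passages):
  (1, 2): 3 passages
  (1, 3): 3 passages
  (1, 5): 3 passages
  (1, 6): 3 passages
  (2, 0): 3 passages
  (4, 1): 3 passages
  (4, 3): 3 passages
  (6, 2): 3 passages
Total junctions: 8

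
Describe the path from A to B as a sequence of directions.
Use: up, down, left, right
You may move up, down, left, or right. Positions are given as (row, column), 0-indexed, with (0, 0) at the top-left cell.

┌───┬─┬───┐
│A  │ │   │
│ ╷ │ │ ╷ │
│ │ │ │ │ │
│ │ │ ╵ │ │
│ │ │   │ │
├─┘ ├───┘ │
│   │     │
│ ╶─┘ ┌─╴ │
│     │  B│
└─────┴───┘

Finding the path and converting it to directions:
Path through cells: (0,0) → (0,1) → (1,1) → (2,1) → (3,1) → (3,0) → (4,0) → (4,1) → (4,2) → (3,2) → (3,3) → (3,4) → (4,4)
Directions: right, down, down, down, left, down, right, right, up, right, right, down

Solution:

┌───┬─┬───┐
│A ↓│ │   │
│ ╷ │ │ ╷ │
│ │↓│ │ │ │
│ │ │ ╵ │ │
│ │↓│   │ │
├─┘ ├───┘ │
│↓ ↲│↱ → ↓│
│ ╶─┘ ┌─╴ │
│↳ → ↑│  B│
└─────┴───┘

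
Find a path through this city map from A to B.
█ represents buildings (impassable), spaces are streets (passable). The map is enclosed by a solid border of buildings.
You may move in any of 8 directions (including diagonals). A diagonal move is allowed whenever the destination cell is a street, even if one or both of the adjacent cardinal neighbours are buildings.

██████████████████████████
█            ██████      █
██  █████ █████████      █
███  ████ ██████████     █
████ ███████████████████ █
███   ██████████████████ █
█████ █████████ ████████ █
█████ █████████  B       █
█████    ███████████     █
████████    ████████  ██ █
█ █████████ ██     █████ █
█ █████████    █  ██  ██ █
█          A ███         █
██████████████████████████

Finding the shortest path from A to B:
Movement: 8-directional
Path length: 22 steps
Directions: right → up-right → right → up-right → right → down-right → down-right → right → right → right → right → right → up-right → up → up → up-left → left → left → left → up-left → left → left

Solution:

██████████████████████████
█            ██████      █
██  █████ █████████      █
███  ████ ██████████     █
████ ███████████████████ █
███   ██████████████████ █
█████ █████████ ████████ █
█████ █████████  B←←     █
█████    ███████████↖←←← █
████████    ████████  ██↖█
█ █████████ ██ →↘  █████↑█
█ █████████  →↗█ ↘██  ██↑█
█          A↗███  →→→→→↗ █
██████████████████████████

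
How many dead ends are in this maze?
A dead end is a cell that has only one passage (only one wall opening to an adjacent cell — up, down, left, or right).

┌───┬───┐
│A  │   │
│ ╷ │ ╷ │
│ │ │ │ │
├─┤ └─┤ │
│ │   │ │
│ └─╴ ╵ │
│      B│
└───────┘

Checking each cell for number of passages:

Dead ends found at positions:
  (1, 0)
  (1, 2)
  (2, 0)
Total dead ends: 3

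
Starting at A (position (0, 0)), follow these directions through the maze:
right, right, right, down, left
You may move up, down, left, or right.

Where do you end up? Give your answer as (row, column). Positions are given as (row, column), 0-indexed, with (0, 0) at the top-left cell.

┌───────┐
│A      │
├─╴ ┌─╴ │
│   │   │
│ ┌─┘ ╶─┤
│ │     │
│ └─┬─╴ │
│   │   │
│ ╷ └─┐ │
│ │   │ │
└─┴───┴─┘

Following directions step by step:
Start: (0, 0)
  right: (0, 0) → (0, 1)
  right: (0, 1) → (0, 2)
  right: (0, 2) → (0, 3)
  down: (0, 3) → (1, 3)
  left: (1, 3) → (1, 2)
Final position: (1, 2)

Path taken:

┌───────┐
│A → → ↓│
├─╴ ┌─╴ │
│   │B ↲│
│ ┌─┘ ╶─┤
│ │     │
│ └─┬─╴ │
│   │   │
│ ╷ └─┐ │
│ │   │ │
└─┴───┴─┘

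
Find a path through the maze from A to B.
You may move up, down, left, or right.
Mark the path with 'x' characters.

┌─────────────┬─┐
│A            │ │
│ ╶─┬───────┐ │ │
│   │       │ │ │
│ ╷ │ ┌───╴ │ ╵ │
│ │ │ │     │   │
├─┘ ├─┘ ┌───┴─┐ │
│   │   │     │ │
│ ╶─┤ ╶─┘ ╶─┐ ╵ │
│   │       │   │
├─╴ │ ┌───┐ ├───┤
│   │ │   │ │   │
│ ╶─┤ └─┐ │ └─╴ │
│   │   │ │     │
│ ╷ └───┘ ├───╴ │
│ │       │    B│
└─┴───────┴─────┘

Finding the shortest path through the maze:
Path length: 22 steps
Directions: right → right → right → right → right → right → down → down → right → down → down → left → up → left → left → down → right → down → down → right → right → down

Solution:

┌─────────────┬─┐
│A x x x x x x│ │
│ ╶─┬───────┐ │ │
│   │       │x│ │
│ ╷ │ ┌───╴ │ ╵ │
│ │ │ │     │x x│
├─┘ ├─┘ ┌───┴─┐ │
│   │   │x x x│x│
│ ╶─┤ ╶─┘ ╶─┐ ╵ │
│   │    x x│x x│
├─╴ │ ┌───┐ ├───┤
│   │ │   │x│   │
│ ╶─┤ └─┐ │ └─╴ │
│   │   │ │x x x│
│ ╷ └───┘ ├───╴ │
│ │       │    B│
└─┴───────┴─────┘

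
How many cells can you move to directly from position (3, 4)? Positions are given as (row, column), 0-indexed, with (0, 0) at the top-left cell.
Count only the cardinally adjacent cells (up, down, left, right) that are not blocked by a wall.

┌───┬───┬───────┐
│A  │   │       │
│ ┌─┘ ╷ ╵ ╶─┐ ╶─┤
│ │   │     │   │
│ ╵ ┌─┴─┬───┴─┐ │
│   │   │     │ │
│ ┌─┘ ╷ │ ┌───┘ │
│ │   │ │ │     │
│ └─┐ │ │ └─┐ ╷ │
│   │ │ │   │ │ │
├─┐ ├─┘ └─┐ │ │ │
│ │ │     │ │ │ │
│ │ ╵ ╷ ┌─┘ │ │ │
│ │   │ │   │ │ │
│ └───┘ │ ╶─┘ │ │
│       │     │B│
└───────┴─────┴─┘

Checking passable neighbors of (3, 4):
Neighbors: (2, 4), (4, 4)
Count: 2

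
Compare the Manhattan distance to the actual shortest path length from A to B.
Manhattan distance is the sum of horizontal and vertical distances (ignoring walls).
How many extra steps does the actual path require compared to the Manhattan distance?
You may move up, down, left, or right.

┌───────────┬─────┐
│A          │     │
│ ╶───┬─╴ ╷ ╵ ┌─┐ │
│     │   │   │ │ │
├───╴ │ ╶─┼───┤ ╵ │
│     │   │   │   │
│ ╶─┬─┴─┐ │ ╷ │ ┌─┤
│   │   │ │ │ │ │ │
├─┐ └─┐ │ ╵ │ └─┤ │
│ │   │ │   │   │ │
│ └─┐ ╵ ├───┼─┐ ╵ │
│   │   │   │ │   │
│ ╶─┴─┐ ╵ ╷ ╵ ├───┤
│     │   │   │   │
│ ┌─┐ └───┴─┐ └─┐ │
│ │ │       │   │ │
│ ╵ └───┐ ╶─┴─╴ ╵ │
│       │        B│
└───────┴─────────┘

Manhattan distance: |8 - 0| + |8 - 0| = 16
Actual path length: 22
Extra steps: 22 - 16 = 6

Solution:

┌───────────┬─────┐
│A          │     │
│ ╶───┬─╴ ╷ ╵ ┌─┐ │
│↳ → ↓│   │   │ │ │
├───╴ │ ╶─┼───┤ ╵ │
│↓ ← ↲│   │   │   │
│ ╶─┬─┴─┐ │ ╷ │ ┌─┤
│↳ ↓│   │ │ │ │ │ │
├─┐ └─┐ │ ╵ │ └─┤ │
│ │↳ ↓│ │   │   │ │
│ └─┐ ╵ ├───┼─┐ ╵ │
│   │↳ ↓│↱ ↓│ │   │
│ ╶─┴─┐ ╵ ╷ ╵ ├───┤
│     │↳ ↑│↳ ↓│   │
│ ┌─┐ └───┴─┐ └─┐ │
│ │ │       │↳ ↓│ │
│ ╵ └───┐ ╶─┴─╴ ╵ │
│       │      ↳ B│
└───────┴─────────┘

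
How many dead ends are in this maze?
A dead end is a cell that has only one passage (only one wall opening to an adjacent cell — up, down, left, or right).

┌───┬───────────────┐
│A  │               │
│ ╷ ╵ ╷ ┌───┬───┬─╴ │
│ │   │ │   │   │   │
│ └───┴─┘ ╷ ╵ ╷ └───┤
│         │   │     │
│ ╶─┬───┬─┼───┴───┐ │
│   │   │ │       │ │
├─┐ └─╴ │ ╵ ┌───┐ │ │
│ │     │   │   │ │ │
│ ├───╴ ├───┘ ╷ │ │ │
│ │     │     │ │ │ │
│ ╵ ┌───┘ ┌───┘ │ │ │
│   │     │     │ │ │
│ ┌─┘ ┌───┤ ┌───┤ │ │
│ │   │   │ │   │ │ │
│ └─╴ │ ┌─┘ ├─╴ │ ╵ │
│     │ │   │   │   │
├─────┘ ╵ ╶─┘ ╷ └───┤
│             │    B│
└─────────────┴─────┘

Checking each cell for number of passages:

Dead ends found at positions:
  (1, 3)
  (1, 8)
  (3, 2)
  (3, 4)
  (4, 0)
  (7, 1)
  (7, 4)
  (7, 6)
  (9, 0)
  (9, 9)
Total dead ends: 10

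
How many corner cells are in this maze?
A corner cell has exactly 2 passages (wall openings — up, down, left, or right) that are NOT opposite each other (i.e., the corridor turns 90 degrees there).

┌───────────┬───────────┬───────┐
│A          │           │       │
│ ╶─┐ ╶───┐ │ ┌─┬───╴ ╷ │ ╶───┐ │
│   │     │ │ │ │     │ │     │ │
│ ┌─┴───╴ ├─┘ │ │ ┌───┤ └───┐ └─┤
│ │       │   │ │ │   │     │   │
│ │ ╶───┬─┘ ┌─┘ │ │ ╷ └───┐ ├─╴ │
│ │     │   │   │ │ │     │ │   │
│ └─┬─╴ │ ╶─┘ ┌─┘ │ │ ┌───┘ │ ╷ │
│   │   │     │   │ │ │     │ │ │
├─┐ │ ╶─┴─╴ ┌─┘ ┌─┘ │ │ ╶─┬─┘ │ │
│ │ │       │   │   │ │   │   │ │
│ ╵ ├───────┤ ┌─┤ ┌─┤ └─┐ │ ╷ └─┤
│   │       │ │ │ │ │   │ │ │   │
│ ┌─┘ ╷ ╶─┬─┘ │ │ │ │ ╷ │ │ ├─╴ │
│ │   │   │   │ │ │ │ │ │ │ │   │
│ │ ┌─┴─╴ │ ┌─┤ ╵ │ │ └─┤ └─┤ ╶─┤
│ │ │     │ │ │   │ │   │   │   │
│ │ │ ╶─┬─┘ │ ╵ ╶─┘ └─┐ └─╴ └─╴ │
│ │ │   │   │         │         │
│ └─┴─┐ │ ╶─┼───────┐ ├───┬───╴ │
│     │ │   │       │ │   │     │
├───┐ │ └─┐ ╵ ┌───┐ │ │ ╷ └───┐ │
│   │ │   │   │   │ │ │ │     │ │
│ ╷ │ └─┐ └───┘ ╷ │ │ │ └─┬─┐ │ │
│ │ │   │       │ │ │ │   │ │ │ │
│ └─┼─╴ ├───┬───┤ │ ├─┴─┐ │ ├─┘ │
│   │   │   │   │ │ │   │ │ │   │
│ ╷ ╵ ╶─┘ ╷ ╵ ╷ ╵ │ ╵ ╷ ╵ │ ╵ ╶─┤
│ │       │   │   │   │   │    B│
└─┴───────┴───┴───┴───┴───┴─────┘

Counting corner cells (2 non-opposite passages):
Total corners: 123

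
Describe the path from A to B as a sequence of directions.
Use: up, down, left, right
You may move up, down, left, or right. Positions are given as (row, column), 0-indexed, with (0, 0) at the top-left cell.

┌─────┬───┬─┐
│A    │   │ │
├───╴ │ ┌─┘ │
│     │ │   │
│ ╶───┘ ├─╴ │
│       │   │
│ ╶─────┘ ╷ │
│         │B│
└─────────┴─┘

Finding the path and converting it to directions:
Path through cells: (0,0) → (0,1) → (0,2) → (1,2) → (1,1) → (1,0) → (2,0) → (3,0) → (3,1) → (3,2) → (3,3) → (3,4) → (2,4) → (2,5) → (3,5)
Directions: right, right, down, left, left, down, down, right, right, right, right, up, right, down

Solution:

┌─────┬───┬─┐
│A → ↓│   │ │
├───╴ │ ┌─┘ │
│↓ ← ↲│ │   │
│ ╶───┘ ├─╴ │
│↓      │↱ ↓│
│ ╶─────┘ ╷ │
│↳ → → → ↑│B│
└─────────┴─┘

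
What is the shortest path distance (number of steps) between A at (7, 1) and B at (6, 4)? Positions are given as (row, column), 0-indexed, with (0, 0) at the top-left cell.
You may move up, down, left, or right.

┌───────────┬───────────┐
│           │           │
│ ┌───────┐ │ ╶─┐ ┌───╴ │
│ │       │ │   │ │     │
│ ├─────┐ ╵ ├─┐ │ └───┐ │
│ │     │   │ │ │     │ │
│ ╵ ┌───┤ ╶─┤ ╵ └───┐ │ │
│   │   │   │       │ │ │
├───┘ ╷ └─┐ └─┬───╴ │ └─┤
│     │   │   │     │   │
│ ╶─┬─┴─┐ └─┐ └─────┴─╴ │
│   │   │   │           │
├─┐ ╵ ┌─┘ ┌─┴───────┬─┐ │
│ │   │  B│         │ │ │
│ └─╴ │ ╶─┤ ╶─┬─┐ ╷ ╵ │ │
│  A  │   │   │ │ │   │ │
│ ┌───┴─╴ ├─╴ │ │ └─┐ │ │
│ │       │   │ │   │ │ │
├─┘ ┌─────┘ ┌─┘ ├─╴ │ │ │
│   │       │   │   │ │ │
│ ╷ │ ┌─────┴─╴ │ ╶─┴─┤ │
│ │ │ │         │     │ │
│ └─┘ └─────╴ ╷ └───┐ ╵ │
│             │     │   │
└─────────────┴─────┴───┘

Finding path from (7, 1) to (6, 4):
Path: (7,1) → (7,2) → (6,2) → (6,1) → (5,1) → (5,0) → (4,0) → (4,1) → (4,2) → (3,2) → (3,3) → (4,3) → (4,4) → (5,4) → (6,4)
Distance: 14 steps

Solution:

┌───────────┬───────────┐
│           │           │
│ ┌───────┐ │ ╶─┐ ┌───╴ │
│ │       │ │   │ │     │
│ ├─────┐ ╵ ├─┐ │ └───┐ │
│ │     │   │ │ │     │ │
│ ╵ ┌───┤ ╶─┤ ╵ └───┐ │ │
│   │↱ ↓│   │       │ │ │
├───┘ ╷ └─┐ └─┬───╴ │ └─┤
│↱ → ↑│↳ ↓│   │     │   │
│ ╶─┬─┴─┐ └─┐ └─────┴─╴ │
│↑ ↰│   │↓  │           │
├─┐ ╵ ┌─┘ ┌─┴───────┬─┐ │
│ │↑ ↰│  B│         │ │ │
│ └─╴ │ ╶─┤ ╶─┬─┐ ╷ ╵ │ │
│  A ↑│   │   │ │ │   │ │
│ ┌───┴─╴ ├─╴ │ │ └─┐ │ │
│ │       │   │ │   │ │ │
├─┘ ┌─────┘ ┌─┘ ├─╴ │ │ │
│   │       │   │   │ │ │
│ ╷ │ ┌─────┴─╴ │ ╶─┴─┤ │
│ │ │ │         │     │ │
│ └─┘ └─────╴ ╷ └───┐ ╵ │
│             │     │   │
└─────────────┴─────┴───┘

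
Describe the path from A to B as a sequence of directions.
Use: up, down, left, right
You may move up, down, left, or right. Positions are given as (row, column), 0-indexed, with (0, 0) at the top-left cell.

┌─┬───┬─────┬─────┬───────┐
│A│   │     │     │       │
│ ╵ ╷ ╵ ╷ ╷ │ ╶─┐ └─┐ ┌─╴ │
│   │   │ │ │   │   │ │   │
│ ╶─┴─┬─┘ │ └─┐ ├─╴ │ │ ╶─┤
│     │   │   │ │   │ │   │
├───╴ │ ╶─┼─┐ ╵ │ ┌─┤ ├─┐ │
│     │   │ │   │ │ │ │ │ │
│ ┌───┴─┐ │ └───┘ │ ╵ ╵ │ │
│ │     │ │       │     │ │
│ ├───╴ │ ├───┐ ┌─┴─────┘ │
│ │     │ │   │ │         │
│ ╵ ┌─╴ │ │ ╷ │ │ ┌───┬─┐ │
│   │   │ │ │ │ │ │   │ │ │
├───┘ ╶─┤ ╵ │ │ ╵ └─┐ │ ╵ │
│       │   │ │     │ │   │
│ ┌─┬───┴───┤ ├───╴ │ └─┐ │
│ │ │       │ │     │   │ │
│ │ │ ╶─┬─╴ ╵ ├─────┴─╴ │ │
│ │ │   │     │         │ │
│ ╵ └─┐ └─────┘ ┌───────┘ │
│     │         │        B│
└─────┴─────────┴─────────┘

Finding the path and converting it to directions:
Path through cells: (0,0) → (1,0) → (1,1) → (0,1) → (0,2) → (1,2) → (1,3) → (0,3) → (0,4) → (0,5) → (1,5) → (2,5) → (2,6) → (3,6) → (3,7) → (2,7) → (1,7) → (1,6) → (0,6) → (0,7) → (0,8) → (1,8) → (1,9) → (2,9) → (2,8) → (3,8) → (4,8) → (4,7) → (5,7) → (6,7) → (7,7) → (7,8) → (6,8) → (5,8) → (5,9) → (5,10) → (5,11) → (5,12) → (6,12) → (7,12) → (8,12) → (9,12) → (10,12)
Directions: down, right, up, right, down, right, up, right, right, down, down, right, down, right, up, up, left, up, right, right, down, right, down, left, down, down, left, down, down, down, right, up, up, right, right, right, right, down, down, down, down, down

Solution:

┌─┬───┬─────┬─────┬───────┐
│A│↱ ↓│↱ → ↓│↱ → ↓│       │
│ ╵ ╷ ╵ ╷ ╷ │ ╶─┐ └─┐ ┌─╴ │
│↳ ↑│↳ ↑│ │↓│↑ ↰│↳ ↓│ │   │
│ ╶─┴─┬─┘ │ └─┐ ├─╴ │ │ ╶─┤
│     │   │↳ ↓│↑│↓ ↲│ │   │
├───╴ │ ╶─┼─┐ ╵ │ ┌─┤ ├─┐ │
│     │   │ │↳ ↑│↓│ │ │ │ │
│ ┌───┴─┐ │ └───┘ │ ╵ ╵ │ │
│ │     │ │    ↓ ↲│     │ │
│ ├───╴ │ ├───┐ ┌─┴─────┘ │
│ │     │ │   │↓│↱ → → → ↓│
│ ╵ ┌─╴ │ │ ╷ │ │ ┌───┬─┐ │
│   │   │ │ │ │↓│↑│   │ │↓│
├───┘ ╶─┤ ╵ │ │ ╵ └─┐ │ ╵ │
│       │   │ │↳ ↑  │ │  ↓│
│ ┌─┬───┴───┤ ├───╴ │ └─┐ │
│ │ │       │ │     │   │↓│
│ │ │ ╶─┬─╴ ╵ ├─────┴─╴ │ │
│ │ │   │     │         │↓│
│ ╵ └─┐ └─────┘ ┌───────┘ │
│     │         │        B│
└─────┴─────────┴─────────┘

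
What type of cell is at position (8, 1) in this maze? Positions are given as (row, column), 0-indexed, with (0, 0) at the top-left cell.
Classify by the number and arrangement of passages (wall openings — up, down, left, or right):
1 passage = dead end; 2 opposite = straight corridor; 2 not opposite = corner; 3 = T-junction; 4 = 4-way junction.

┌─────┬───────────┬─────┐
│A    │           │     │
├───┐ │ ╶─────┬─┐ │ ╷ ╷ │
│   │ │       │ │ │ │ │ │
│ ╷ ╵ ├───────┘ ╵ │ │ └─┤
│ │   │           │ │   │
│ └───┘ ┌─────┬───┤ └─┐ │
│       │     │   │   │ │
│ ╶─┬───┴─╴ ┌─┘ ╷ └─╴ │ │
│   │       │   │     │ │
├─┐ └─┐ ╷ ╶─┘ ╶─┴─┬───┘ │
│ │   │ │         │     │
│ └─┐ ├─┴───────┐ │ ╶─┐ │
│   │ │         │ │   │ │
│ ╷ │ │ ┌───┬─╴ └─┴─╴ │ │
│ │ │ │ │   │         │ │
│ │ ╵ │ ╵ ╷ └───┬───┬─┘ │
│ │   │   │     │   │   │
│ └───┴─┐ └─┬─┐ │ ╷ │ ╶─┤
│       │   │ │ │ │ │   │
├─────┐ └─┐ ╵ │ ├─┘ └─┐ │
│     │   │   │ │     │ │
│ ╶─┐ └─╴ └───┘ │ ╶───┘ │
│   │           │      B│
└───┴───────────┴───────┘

Checking cell at (8, 1):
Number of passages: 2
Cell type: corner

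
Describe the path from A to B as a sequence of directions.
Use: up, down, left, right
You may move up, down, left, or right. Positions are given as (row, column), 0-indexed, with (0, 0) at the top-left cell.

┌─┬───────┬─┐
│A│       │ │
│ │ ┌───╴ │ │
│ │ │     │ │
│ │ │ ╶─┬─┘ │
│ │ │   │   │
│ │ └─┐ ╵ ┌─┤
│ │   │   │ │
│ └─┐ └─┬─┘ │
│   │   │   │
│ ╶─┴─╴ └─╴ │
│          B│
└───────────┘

Finding the path and converting it to directions:
Path through cells: (0,0) → (1,0) → (2,0) → (3,0) → (4,0) → (5,0) → (5,1) → (5,2) → (5,3) → (5,4) → (5,5)
Directions: down, down, down, down, down, right, right, right, right, right

Solution:

┌─┬───────┬─┐
│A│       │ │
│ │ ┌───╴ │ │
│↓│ │     │ │
│ │ │ ╶─┬─┘ │
│↓│ │   │   │
│ │ └─┐ ╵ ┌─┤
│↓│   │   │ │
│ └─┐ └─┬─┘ │
│↓  │   │   │
│ ╶─┴─╴ └─╴ │
│↳ → → → → B│
└───────────┘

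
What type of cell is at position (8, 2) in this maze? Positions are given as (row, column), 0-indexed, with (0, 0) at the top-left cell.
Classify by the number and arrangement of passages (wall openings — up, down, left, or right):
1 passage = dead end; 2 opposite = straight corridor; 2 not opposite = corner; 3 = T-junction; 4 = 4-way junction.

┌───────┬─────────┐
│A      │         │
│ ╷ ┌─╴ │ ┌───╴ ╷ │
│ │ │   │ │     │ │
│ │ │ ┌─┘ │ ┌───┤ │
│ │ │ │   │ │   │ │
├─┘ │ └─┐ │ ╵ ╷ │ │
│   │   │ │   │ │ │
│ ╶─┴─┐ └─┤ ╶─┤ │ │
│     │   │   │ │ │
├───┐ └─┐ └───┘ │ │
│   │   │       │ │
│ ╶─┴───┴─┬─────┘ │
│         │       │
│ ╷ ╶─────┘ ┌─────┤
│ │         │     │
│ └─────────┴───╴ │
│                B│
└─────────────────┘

Checking cell at (8, 2):
Number of passages: 2
Cell type: straight corridor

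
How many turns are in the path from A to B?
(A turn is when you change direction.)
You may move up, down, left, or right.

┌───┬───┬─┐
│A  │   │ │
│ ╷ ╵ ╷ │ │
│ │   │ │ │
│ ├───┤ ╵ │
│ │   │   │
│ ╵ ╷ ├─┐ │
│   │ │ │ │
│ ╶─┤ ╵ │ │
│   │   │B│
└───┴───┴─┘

Directions: right, down, right, up, right, down, down, right, down, down
Number of turns: 7

Solution:

┌───┬───┬─┐
│A ↓│↱ ↓│ │
│ ╷ ╵ ╷ │ │
│ │↳ ↑│↓│ │
│ ├───┤ ╵ │
│ │   │↳ ↓│
│ ╵ ╷ ├─┐ │
│   │ │ │↓│
│ ╶─┤ ╵ │ │
│   │   │B│
└───┴───┴─┘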